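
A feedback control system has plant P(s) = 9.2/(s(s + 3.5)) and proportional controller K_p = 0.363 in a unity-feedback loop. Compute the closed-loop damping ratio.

ζ = 0.958

The closed-loop denominator is s(s+3.5) + 0.363·9.2 = s² + 3.5s + 3.34.
So ω_n² = 3.34 ⇒ ω_n = 1.827 rad/s, and ζ = 3.5/(2ω_n) = 0.958.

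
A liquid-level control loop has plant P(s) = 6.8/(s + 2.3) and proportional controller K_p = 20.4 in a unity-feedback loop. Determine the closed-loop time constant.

Closed-loop transfer function: T(s) = K_p·P(s)/(1 + K_p·P(s)) = 138.7/(s + 2.3 + 138.7) = 138.7/(s + 141).
Time constant τ = 1/141 = 0.00709 s.

τ = 0.00709 s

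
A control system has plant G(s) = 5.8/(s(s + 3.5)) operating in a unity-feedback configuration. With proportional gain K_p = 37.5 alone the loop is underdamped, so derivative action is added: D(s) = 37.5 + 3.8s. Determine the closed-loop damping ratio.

ζ = 0.866

Forward path: (37.5 + 3.8s)·5.8/(s(s+3.5)). The closed-loop characteristic equation is s² + (3.5 + 5.8·3.8)s + 5.8·37.5 = 0.
That is s² + 25.54s + 217.5 = 0, so ω_n = 14.75 rad/s and ζ = 25.54/(2·14.75) = 0.8659.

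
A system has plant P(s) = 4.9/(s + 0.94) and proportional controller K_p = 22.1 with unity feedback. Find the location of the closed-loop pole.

s = -109.2

Closed-loop transfer function: T(s) = K_p·P(s)/(1 + K_p·P(s)) = 108.3/(s + 0.94 + 108.3) = 108.3/(s + 109.2).
The closed-loop pole is at s = −109.2.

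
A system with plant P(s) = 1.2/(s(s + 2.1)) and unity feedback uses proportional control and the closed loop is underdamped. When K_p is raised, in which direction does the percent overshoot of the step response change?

increase

Characteristic equation s² + 2.1s + K_p·1.2 = 0: raising K_p raises ω_n while 2ζω_n = 2.1 is fixed, so ζ falls and overshoot grows.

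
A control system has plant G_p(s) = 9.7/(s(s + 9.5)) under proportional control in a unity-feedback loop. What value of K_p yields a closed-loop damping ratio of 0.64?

Closed-loop characteristic equation: s² + 9.5s + K_p·9.7 = 0.
So ω_n = √(9.7K_p) and 2ζω_n = 9.5, giving ζ = 9.5/(2√(9.7K_p)).
Setting ζ = 0.64: √(9.7K_p) = 9.5/(2·0.64) = 7.422, so K_p = 55.08/9.7 = 5.68.

K_p = 5.68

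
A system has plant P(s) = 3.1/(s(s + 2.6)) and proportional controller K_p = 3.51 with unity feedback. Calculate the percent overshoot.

26%

The closed-loop denominator s² + 2.6s + 10.88 gives ω_n = √10.88 = 3.299 and ζ = 2.6/(2ω_n) = 0.3941.
%OS = 100·exp(−πζ/√(1−ζ²)) = 100·exp(−π·0.3941/√0.8447) = 26%.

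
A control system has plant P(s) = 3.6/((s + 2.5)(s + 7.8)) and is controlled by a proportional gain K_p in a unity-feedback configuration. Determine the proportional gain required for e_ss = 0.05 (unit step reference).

K_p = 103

For a type-0 loop with proportional control, e_ss = 1/(1 + K_p·P(0)).
P(0) = 0.1846. Require 1/(1 + K_p·0.1846) = 0.05, so 1 + 0.1846·K_p = 20.
K_p = (20 − 1)/0.1846 = 103.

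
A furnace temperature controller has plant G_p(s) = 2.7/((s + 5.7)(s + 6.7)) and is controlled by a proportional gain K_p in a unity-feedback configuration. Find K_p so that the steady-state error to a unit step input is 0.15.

Steady-state error for a unit step on this type-0 loop is 1/(1 + K_p·G_p(0)).
G_p(0) = 0.0707. Require 1/(1 + K_p·0.0707) = 0.15, so 1 + 0.0707·K_p = 6.667.
K_p = (6.667 − 1)/0.0707 = 80.2.

K_p = 80.2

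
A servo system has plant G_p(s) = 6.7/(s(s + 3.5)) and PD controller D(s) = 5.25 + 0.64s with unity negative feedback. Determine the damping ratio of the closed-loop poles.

Forward path: (5.25 + 0.64s)·6.7/(s(s+3.5)). The closed-loop characteristic equation is s² + (3.5 + 6.7·0.64)s + 6.7·5.25 = 0.
That is s² + 7.788s + 35.18 = 0, so ω_n = 5.931 rad/s and ζ = 7.788/(2·5.931) = 0.6566.

ζ = 0.657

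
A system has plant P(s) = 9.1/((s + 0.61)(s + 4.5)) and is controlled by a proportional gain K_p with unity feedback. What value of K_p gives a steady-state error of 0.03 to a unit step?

K_p = 9.75

Steady-state error for a unit step on this type-0 loop is 1/(1 + K_p·P(0)).
P(0) = 3.315. Require 1/(1 + K_p·3.315) = 0.03, so 1 + 3.315·K_p = 33.33.
K_p = (33.33 − 1)/3.315 = 9.75.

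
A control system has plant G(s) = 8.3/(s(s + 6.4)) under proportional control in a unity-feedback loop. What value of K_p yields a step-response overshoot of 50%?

K_p = 26.6

From %OS = 100·exp(−πζ/√(1−ζ²)) = 50%, ζ = −ln(0.5)/√(π²+ln²(0.5)) = 0.2155.
Characteristic equation s² + 6.4s + 8.3K_p = 0 gives ζ = 6.4/(2√(8.3K_p)).
Setting ζ = 0.2155: √(8.3K_p) = 6.4/(2·0.2155) = 14.85, so K_p = 220.6/8.3 = 26.6.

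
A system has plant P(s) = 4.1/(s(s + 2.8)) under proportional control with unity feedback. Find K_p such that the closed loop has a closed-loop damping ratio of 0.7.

Closed-loop characteristic equation: s² + 2.8s + K_p·4.1 = 0.
So ω_n = √(4.1K_p) and 2ζω_n = 2.8, giving ζ = 2.8/(2√(4.1K_p)).
Setting ζ = 0.7: √(4.1K_p) = 2.8/(2·0.7) = 2, so K_p = 4/4.1 = 0.976.

K_p = 0.976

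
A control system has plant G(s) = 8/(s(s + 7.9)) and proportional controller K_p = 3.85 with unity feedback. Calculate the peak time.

T_p = 0.806 s

The closed-loop denominator s² + 7.9s + 30.8 gives ω_n = √30.8 = 5.55 and ζ = 7.9/(2ω_n) = 0.7117.
Damped frequency ω_d = ω_n√(1−ζ²) = 3.898 rad/s, so peak time T_p = π/ω_d = 0.806 s.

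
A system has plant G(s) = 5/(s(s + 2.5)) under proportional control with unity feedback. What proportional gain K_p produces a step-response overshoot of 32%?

K_p = 2.69

From %OS = 100·exp(−πζ/√(1−ζ²)) = 32%, ζ = −ln(0.32)/√(π²+ln²(0.32)) = 0.341.
Characteristic equation s² + 2.5s + 5K_p = 0 gives ζ = 2.5/(2√(5K_p)).
Setting ζ = 0.341: √(5K_p) = 2.5/(2·0.341) = 3.666, so K_p = 13.44/5 = 2.69.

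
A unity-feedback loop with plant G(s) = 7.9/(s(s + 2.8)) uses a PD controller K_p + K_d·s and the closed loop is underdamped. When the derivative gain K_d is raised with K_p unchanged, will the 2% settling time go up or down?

decrease

Characteristic equation s² + (2.8 + 7.9K_d)s + 7.9K_p = 0: raising K_d increases ζω_n = (2.8+7.9K_d)/2 while the loop stays underdamped, so T_s ≈ 4/(ζω_n) decreases.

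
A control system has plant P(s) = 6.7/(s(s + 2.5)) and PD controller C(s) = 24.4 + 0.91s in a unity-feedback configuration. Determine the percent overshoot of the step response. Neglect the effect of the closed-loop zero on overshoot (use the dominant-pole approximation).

Forward path: (24.4 + 0.91s)·6.7/(s(s+2.5)). The closed-loop characteristic equation is s² + (2.5 + 6.7·0.91)s + 6.7·24.4 = 0.
That is s² + 8.597s + 163.5 = 0, so ω_n = 12.79 rad/s and ζ = 8.597/(2·12.79) = 0.3362.
%OS = 100·exp(−πζ/√(1−ζ²)) = 32.6%.

32.6%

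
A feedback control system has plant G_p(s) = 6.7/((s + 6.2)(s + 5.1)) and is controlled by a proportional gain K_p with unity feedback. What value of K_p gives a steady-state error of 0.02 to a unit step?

K_p = 231

Steady-state error for a unit step on this type-0 loop is 1/(1 + K_p·G_p(0)).
G_p(0) = 0.2119. Require 1/(1 + K_p·0.2119) = 0.02, so 1 + 0.2119·K_p = 50.
K_p = (50 − 1)/0.2119 = 231.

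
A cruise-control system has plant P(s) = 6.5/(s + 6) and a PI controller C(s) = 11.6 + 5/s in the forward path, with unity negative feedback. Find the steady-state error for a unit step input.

0

The open loop C(s)P(s) has a pole at the origin (type 1), so the static position error constant is infinite and e_ss = 1/(1+∞) = 0.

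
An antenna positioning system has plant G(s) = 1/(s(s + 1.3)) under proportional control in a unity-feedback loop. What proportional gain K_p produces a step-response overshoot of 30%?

From %OS = 100·exp(−πζ/√(1−ζ²)) = 30%, ζ = −ln(0.3)/√(π²+ln²(0.3)) = 0.3579.
Characteristic equation s² + 1.3s + 1K_p = 0 gives ζ = 1.3/(2√(1K_p)).
Setting ζ = 0.3579: √(1K_p) = 1.3/(2·0.3579) = 1.816, so K_p = 3.299/1 = 3.3.

K_p = 3.3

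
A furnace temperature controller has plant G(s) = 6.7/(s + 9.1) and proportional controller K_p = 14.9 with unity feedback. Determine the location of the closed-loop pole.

Closed-loop transfer function: T(s) = K_p·G(s)/(1 + K_p·G(s)) = 99.83/(s + 9.1 + 99.83) = 99.83/(s + 108.9).
The closed-loop pole is at s = −108.9.

s = -108.9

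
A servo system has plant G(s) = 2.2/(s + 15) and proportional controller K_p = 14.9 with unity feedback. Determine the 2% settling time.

T_s ≈ 0.0837 s

Closed-loop transfer function: T(s) = K_p·G(s)/(1 + K_p·G(s)) = 32.78/(s + 15 + 32.78) = 32.78/(s + 47.78).
Time constant τ = 1/47.78 = 0.02093 s, so the 2% settling time is about 4τ = 0.0837 s.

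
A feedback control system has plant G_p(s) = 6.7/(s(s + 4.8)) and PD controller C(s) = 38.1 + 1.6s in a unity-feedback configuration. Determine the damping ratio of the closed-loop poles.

ζ = 0.486

Forward path: (38.1 + 1.6s)·6.7/(s(s+4.8)). The closed-loop characteristic equation is s² + (4.8 + 6.7·1.6)s + 6.7·38.1 = 0.
That is s² + 15.52s + 255.3 = 0, so ω_n = 15.98 rad/s and ζ = 15.52/(2·15.98) = 0.4857.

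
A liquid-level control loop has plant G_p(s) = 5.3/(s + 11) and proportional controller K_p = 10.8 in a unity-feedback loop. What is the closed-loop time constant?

τ = 0.0147 s

Closed-loop transfer function: T(s) = K_p·G_p(s)/(1 + K_p·G_p(s)) = 57.24/(s + 11 + 57.24) = 57.24/(s + 68.24).
Time constant τ = 1/68.24 = 0.0147 s.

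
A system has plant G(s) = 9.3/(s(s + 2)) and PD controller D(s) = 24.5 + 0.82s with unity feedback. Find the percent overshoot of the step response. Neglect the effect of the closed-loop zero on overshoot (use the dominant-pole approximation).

Forward path: (24.5 + 0.82s)·9.3/(s(s+2)). The closed-loop characteristic equation is s² + (2 + 9.3·0.82)s + 9.3·24.5 = 0.
That is s² + 9.626s + 227.9 = 0, so ω_n = 15.09 rad/s and ζ = 9.626/(2·15.09) = 0.3189.
%OS = 100·exp(−πζ/√(1−ζ²)) = 34.8%.

34.8%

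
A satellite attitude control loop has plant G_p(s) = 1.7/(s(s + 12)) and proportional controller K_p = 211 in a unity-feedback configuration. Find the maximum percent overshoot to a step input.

35%

The closed-loop denominator s² + 12s + 358.7 gives ω_n = √358.7 = 18.94 and ζ = 12/(2ω_n) = 0.3168.
%OS = 100·exp(−πζ/√(1−ζ²)) = 100·exp(−π·0.3168/√0.8996) = 35%.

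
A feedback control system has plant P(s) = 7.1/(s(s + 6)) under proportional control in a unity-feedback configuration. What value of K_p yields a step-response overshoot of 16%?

K_p = 4.99

From %OS = 100·exp(−πζ/√(1−ζ²)) = 16%, ζ = −ln(0.16)/√(π²+ln²(0.16)) = 0.5039.
Characteristic equation s² + 6s + 7.1K_p = 0 gives ζ = 6/(2√(7.1K_p)).
Setting ζ = 0.5039: √(7.1K_p) = 6/(2·0.5039) = 5.954, so K_p = 35.45/7.1 = 4.99.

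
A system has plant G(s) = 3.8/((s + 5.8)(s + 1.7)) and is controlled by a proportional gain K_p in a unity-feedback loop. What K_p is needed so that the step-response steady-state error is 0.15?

K_p = 14.7

Steady-state error for a unit step on this type-0 loop is 1/(1 + K_p·G(0)).
G(0) = 0.3854. Require 1/(1 + K_p·0.3854) = 0.15, so 1 + 0.3854·K_p = 6.667.
K_p = (6.667 − 1)/0.3854 = 14.7.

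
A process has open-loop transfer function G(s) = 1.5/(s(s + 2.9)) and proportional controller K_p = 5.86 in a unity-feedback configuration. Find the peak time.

Closed-loop characteristic equation: s² + 2.9s + 8.79 = 0, so ω_n = 2.965 rad/s and ζ = 2.9/(2·2.965) = 0.4891.
Damped frequency ω_d = ω_n√(1−ζ²) = 2.586 rad/s, so peak time T_p = π/ω_d = 1.21 s.

T_p = 1.21 s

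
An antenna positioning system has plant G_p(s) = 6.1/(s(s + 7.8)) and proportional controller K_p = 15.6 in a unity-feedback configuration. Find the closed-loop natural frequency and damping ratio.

ω_n = 9.75 rad/s, ζ = 0.4

With unity feedback the closed-loop characteristic equation is s² + 7.8s + 15.6·6.1 = s² + 7.8s + 95.16 = 0.
Matching s² + 2ζω_n s + ω_n²: ω_n = √95.16 = 9.755 rad/s and 2ζω_n = 7.8, so ζ = 7.8/(2·9.755) = 0.4.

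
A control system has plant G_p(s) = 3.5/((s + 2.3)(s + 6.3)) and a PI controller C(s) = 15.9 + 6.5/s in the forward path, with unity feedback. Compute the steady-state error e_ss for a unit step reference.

The open loop C(s)G_p(s) has a pole at the origin (type 1), so the static position error constant is infinite and e_ss = 1/(1+∞) = 0.

0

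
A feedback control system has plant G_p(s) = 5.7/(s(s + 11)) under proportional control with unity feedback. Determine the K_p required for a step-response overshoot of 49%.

From %OS = 100·exp(−πζ/√(1−ζ²)) = 49%, ζ = −ln(0.49)/√(π²+ln²(0.49)) = 0.2214.
Characteristic equation s² + 11s + 5.7K_p = 0 gives ζ = 11/(2√(5.7K_p)).
Setting ζ = 0.2214: √(5.7K_p) = 11/(2·0.2214) = 24.84, so K_p = 617/5.7 = 108.

K_p = 108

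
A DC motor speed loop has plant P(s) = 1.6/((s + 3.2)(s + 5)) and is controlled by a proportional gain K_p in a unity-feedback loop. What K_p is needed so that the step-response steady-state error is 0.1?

For a type-0 loop with proportional control, e_ss = 1/(1 + K_p·P(0)).
P(0) = 0.1. Require 1/(1 + K_p·0.1) = 0.1, so 1 + 0.1·K_p = 10.
K_p = (10 − 1)/0.1 = 90.

K_p = 90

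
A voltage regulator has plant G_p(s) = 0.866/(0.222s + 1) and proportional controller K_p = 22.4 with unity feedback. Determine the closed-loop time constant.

τ = 0.0109 s

Closed loop: T(s) = K_p·G_p/(1+K_p·G_p) = 19.4/(0.222s + 1 + 19.4), with pole at s = −(1 + 19.4)/0.222 = −91.88.
Closed-loop time constant τ = 1/91.88 = 0.0109 s.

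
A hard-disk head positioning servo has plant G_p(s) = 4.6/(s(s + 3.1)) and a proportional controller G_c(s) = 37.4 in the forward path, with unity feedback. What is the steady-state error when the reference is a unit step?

The open loop G_c(s)G_p(s) has a pole at the origin (type 1), so the static position error constant is infinite and e_ss = 1/(1+∞) = 0.

0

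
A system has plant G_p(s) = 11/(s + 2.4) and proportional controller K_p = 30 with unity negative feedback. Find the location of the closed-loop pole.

Closed-loop transfer function: T(s) = K_p·G_p(s)/(1 + K_p·G_p(s)) = 330/(s + 2.4 + 330) = 330/(s + 332.4).
The closed-loop pole is at s = −332.4.

s = -332.4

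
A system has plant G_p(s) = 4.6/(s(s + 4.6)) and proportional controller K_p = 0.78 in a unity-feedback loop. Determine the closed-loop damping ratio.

ζ = 1.21

The closed-loop denominator is s(s+4.6) + 0.78·4.6 = s² + 4.6s + 3.588.
Matching s² + 2ζω_n s + ω_n²: ω_n = √3.588 = 1.894 rad/s and 2ζω_n = 4.6, so ζ = 4.6/(2·1.894) = 1.21.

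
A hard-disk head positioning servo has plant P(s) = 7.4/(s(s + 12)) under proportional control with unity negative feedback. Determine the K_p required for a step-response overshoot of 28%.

K_p = 34.5

From %OS = 100·exp(−πζ/√(1−ζ²)) = 28%, ζ = −ln(0.28)/√(π²+ln²(0.28)) = 0.3755.
Characteristic equation s² + 12s + 7.4K_p = 0 gives ζ = 12/(2√(7.4K_p)).
Setting ζ = 0.3755: √(7.4K_p) = 12/(2·0.3755) = 15.98, so K_p = 255.3/7.4 = 34.5.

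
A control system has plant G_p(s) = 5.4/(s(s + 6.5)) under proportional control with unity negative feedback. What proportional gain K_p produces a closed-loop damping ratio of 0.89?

K_p = 2.47

Closed-loop characteristic equation: s² + 6.5s + K_p·5.4 = 0.
So ω_n = √(5.4K_p) and 2ζω_n = 6.5, giving ζ = 6.5/(2√(5.4K_p)).
Setting ζ = 0.89: √(5.4K_p) = 6.5/(2·0.89) = 3.652, so K_p = 13.33/5.4 = 2.47.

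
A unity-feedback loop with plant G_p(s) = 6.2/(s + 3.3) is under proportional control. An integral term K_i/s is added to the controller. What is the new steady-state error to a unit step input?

0

The integrator makes K_pos = lim_{s→0} C(s)G(s) infinite, so e_ss = 1/(1+K_pos) = 0.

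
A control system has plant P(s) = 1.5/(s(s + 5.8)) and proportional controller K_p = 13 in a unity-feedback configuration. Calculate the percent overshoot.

6.48%

Closed-loop characteristic equation: s² + 5.8s + 19.5 = 0, so ω_n = 4.416 rad/s and ζ = 5.8/(2·4.416) = 0.6567.
%OS = 100·exp(−πζ/√(1−ζ²)) = 100·exp(−π·0.6567/√0.5687) = 6.48%.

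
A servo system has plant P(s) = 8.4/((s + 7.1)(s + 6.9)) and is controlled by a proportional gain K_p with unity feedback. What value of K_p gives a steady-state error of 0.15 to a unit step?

K_p = 33

For a type-0 loop with proportional control, e_ss = 1/(1 + K_p·P(0)).
P(0) = 0.1715. Require 1/(1 + K_p·0.1715) = 0.15, so 1 + 0.1715·K_p = 6.667.
K_p = (6.667 − 1)/0.1715 = 33.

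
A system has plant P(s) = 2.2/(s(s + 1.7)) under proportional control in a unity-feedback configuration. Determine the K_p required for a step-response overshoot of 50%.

K_p = 7.07

From %OS = 100·exp(−πζ/√(1−ζ²)) = 50%, ζ = −ln(0.5)/√(π²+ln²(0.5)) = 0.2155.
Characteristic equation s² + 1.7s + 2.2K_p = 0 gives ζ = 1.7/(2√(2.2K_p)).
Setting ζ = 0.2155: √(2.2K_p) = 1.7/(2·0.2155) = 3.945, so K_p = 15.56/2.2 = 7.07.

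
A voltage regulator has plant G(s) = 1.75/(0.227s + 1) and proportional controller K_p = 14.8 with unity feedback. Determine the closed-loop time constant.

τ = 0.00844 s

Closed loop: T(s) = K_p·G/(1+K_p·G) = 25.9/(0.227s + 1 + 25.9), with pole at s = −(1 + 25.9)/0.227 = −118.5.
Closed-loop time constant τ = 1/118.5 = 0.00844 s.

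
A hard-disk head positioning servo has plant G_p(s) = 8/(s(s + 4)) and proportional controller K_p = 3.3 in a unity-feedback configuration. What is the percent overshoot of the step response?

Closed-loop characteristic equation: s² + 4s + 26.4 = 0, so ω_n = 5.138 rad/s and ζ = 4/(2·5.138) = 0.3892.
%OS = 100·exp(−πζ/√(1−ζ²)) = 100·exp(−π·0.3892/√0.8485) = 26.5%.

26.5%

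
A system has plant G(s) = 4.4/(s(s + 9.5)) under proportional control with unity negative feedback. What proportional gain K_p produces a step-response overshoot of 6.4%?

K_p = 11.8

From %OS = 100·exp(−πζ/√(1−ζ²)) = 6.4%, ζ = −ln(0.064)/√(π²+ln²(0.064)) = 0.6585.
Characteristic equation s² + 9.5s + 4.4K_p = 0 gives ζ = 9.5/(2√(4.4K_p)).
Setting ζ = 0.6585: √(4.4K_p) = 9.5/(2·0.6585) = 7.213, so K_p = 52.03/4.4 = 11.8.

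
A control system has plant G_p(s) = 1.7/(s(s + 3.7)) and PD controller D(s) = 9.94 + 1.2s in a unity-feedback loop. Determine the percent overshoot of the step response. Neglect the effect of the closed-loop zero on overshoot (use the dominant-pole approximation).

Forward path: (9.94 + 1.2s)·1.7/(s(s+3.7)). The closed-loop characteristic equation is s² + (3.7 + 1.7·1.2)s + 1.7·9.94 = 0.
That is s² + 5.74s + 16.9 = 0, so ω_n = 4.111 rad/s and ζ = 5.74/(2·4.111) = 0.6982.
%OS = 100·exp(−πζ/√(1−ζ²)) = 4.67%.

4.67%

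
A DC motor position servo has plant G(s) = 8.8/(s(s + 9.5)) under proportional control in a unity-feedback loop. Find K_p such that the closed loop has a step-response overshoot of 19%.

K_p = 11.7

From %OS = 100·exp(−πζ/√(1−ζ²)) = 19%, ζ = −ln(0.19)/√(π²+ln²(0.19)) = 0.4673.
Characteristic equation s² + 9.5s + 8.8K_p = 0 gives ζ = 9.5/(2√(8.8K_p)).
Setting ζ = 0.4673: √(8.8K_p) = 9.5/(2·0.4673) = 10.16, so K_p = 103.3/8.8 = 11.7.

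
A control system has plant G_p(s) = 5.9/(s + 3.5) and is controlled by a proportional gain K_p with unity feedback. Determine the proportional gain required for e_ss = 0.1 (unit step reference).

K_p = 5.34

For a type-0 loop with proportional control, e_ss = 1/(1 + K_p·G_p(0)).
G_p(0) = 1.686. Require 1/(1 + K_p·1.686) = 0.1, so 1 + 1.686·K_p = 10.
K_p = (10 − 1)/1.686 = 5.34.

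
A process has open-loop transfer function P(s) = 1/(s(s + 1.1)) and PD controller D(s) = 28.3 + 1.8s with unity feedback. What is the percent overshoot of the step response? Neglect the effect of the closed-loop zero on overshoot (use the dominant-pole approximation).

41.1%

Forward path: (28.3 + 1.8s)·1/(s(s+1.1)). The closed-loop characteristic equation is s² + (1.1 + 1·1.8)s + 1·28.3 = 0.
That is s² + 2.9s + 28.3 = 0, so ω_n = 5.32 rad/s and ζ = 2.9/(2·5.32) = 0.2726.
%OS = 100·exp(−πζ/√(1−ζ²)) = 41.1%.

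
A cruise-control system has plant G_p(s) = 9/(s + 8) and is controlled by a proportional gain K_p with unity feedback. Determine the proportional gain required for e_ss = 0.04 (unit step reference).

For a type-0 loop with proportional control, e_ss = 1/(1 + K_p·G_p(0)).
G_p(0) = 1.125. Require 1/(1 + K_p·1.125) = 0.04, so 1 + 1.125·K_p = 25.
K_p = (25 − 1)/1.125 = 21.3.

K_p = 21.3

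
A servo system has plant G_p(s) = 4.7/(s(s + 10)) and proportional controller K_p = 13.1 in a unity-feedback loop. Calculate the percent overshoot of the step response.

The closed-loop denominator s² + 10s + 61.57 gives ω_n = √61.57 = 7.847 and ζ = 10/(2ω_n) = 0.6372.
%OS = 100·exp(−πζ/√(1−ζ²)) = 100·exp(−π·0.6372/√0.594) = 7.45%.

7.45%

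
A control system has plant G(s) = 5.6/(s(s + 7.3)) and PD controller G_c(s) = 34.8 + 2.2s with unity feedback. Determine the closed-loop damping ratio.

Forward path: (34.8 + 2.2s)·5.6/(s(s+7.3)). The closed-loop characteristic equation is s² + (7.3 + 5.6·2.2)s + 5.6·34.8 = 0.
That is s² + 19.62s + 194.9 = 0, so ω_n = 13.96 rad/s and ζ = 19.62/(2·13.96) = 0.7027.

ζ = 0.703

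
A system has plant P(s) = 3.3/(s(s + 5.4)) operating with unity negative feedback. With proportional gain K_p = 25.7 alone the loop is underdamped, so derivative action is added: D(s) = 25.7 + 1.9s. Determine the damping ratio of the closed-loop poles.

ζ = 0.634

Forward path: (25.7 + 1.9s)·3.3/(s(s+5.4)). The closed-loop characteristic equation is s² + (5.4 + 3.3·1.9)s + 3.3·25.7 = 0.
That is s² + 11.67s + 84.81 = 0, so ω_n = 9.209 rad/s and ζ = 11.67/(2·9.209) = 0.6336.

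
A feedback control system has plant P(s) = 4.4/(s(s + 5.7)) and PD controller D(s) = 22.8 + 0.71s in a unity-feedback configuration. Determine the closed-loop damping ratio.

Forward path: (22.8 + 0.71s)·4.4/(s(s+5.7)). The closed-loop characteristic equation is s² + (5.7 + 4.4·0.71)s + 4.4·22.8 = 0.
That is s² + 8.824s + 100.3 = 0, so ω_n = 10.02 rad/s and ζ = 8.824/(2·10.02) = 0.4405.

ζ = 0.44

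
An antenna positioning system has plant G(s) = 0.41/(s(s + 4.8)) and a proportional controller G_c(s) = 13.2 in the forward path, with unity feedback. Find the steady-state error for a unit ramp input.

The loop has one pole at the origin (type 1). Velocity error constant K_v = lim_{s→0} s·G_c(s)G(s) = 13.2·0.41/4.8 = 1.127.
Steady-state error to a unit ramp: e_ss = 1/K_v = 0.887.

0.887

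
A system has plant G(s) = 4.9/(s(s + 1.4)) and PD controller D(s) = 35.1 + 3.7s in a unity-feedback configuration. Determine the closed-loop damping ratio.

ζ = 0.745

Forward path: (35.1 + 3.7s)·4.9/(s(s+1.4)). The closed-loop characteristic equation is s² + (1.4 + 4.9·3.7)s + 4.9·35.1 = 0.
That is s² + 19.53s + 172 = 0, so ω_n = 13.11 rad/s and ζ = 19.53/(2·13.11) = 0.7446.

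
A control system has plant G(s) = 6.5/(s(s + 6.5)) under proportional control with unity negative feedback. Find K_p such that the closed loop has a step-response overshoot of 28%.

K_p = 11.5

From %OS = 100·exp(−πζ/√(1−ζ²)) = 28%, ζ = −ln(0.28)/√(π²+ln²(0.28)) = 0.3755.
Characteristic equation s² + 6.5s + 6.5K_p = 0 gives ζ = 6.5/(2√(6.5K_p)).
Setting ζ = 0.3755: √(6.5K_p) = 6.5/(2·0.3755) = 8.654, so K_p = 74.9/6.5 = 11.5.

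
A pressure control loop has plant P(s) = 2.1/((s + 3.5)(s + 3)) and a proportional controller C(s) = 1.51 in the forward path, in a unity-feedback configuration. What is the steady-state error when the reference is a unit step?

The loop is type 0. Static position error constant K_pos = C(0)·P(0) = 1.51·0.2 = 0.302.
Steady-state error to a unit step: e_ss = 1/(1+K_pos) = 1/1.302 = 0.768.

0.768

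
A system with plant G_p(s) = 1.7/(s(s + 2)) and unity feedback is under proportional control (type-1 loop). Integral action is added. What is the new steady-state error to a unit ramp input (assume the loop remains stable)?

0

The integrator raises the loop to type 2, so K_v → ∞ and e_ss to a ramp is zero.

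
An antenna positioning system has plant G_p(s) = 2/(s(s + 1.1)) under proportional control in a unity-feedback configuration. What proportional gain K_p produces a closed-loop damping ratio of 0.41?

Closed-loop characteristic equation: s² + 1.1s + K_p·2 = 0.
So ω_n = √(2K_p) and 2ζω_n = 1.1, giving ζ = 1.1/(2√(2K_p)).
Setting ζ = 0.41: √(2K_p) = 1.1/(2·0.41) = 1.341, so K_p = 1.8/2 = 0.9.

K_p = 0.9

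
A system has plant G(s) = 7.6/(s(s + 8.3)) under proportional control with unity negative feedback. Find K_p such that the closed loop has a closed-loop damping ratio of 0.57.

Closed-loop characteristic equation: s² + 8.3s + K_p·7.6 = 0.
So ω_n = √(7.6K_p) and 2ζω_n = 8.3, giving ζ = 8.3/(2√(7.6K_p)).
Setting ζ = 0.57: √(7.6K_p) = 8.3/(2·0.57) = 7.281, so K_p = 53.01/7.6 = 6.97.

K_p = 6.97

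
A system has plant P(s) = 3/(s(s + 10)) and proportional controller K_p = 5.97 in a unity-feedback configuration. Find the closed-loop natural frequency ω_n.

1 + K_p·P(s) = 0 gives s² + 10s + 17.91 = 0.
Matching s² + 2ζω_n s + ω_n²: ω_n = √17.91 = 4.232 rad/s and 2ζω_n = 10, so ζ = 10/(2·4.232) = 1.18.

ω_n = 4.23 rad/s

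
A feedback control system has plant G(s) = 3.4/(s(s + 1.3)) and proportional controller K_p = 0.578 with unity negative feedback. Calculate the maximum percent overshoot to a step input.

19.3%

From 1 + K_pG(s) = 0: s² + 1.3s + 1.965 = 0 ⇒ ω_n = 1.402, ζ = 0.4637.
%OS = 100·exp(−πζ/√(1−ζ²)) = 100·exp(−π·0.4637/√0.785) = 19.3%.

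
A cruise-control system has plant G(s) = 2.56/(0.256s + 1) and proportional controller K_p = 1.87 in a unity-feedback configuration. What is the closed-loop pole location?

s = -22.61

Closed loop: T(s) = K_p·G/(1+K_p·G) = 4.787/(0.256s + 1 + 4.787), with pole at s = −(1 + 4.787)/0.256 = −22.61.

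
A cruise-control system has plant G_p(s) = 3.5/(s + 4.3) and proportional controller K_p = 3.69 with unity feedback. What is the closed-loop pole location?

Closed-loop transfer function: T(s) = K_p·G_p(s)/(1 + K_p·G_p(s)) = 12.91/(s + 4.3 + 12.91) = 12.91/(s + 17.21).
The closed-loop pole is at s = −17.21.

s = -17.21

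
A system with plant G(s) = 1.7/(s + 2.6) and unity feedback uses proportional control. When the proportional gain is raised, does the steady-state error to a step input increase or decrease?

decrease

e_ss = 1/(1 + K_p·G(0)); a larger K_p raises the denominator, so e_ss decreases.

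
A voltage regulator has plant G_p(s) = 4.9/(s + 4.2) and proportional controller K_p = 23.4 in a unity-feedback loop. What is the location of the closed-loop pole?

s = -118.9

Closed-loop transfer function: T(s) = K_p·G_p(s)/(1 + K_p·G_p(s)) = 114.7/(s + 4.2 + 114.7) = 114.7/(s + 118.9).
The closed-loop pole is at s = −118.9.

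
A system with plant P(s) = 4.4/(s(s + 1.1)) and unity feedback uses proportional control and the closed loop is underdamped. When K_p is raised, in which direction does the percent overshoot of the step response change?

ζ = 1.1/(2√(4.4K_p)) decreases as K_p grows; lower damping means more overshoot.

increase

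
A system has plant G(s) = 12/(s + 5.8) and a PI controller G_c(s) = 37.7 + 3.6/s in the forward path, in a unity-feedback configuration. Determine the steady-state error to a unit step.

0

The open loop G_c(s)G(s) has a pole at the origin (type 1), so the static position error constant is infinite and e_ss = 1/(1+∞) = 0.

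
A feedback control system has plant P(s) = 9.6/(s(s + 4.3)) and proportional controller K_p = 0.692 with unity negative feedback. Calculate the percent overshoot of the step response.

The closed-loop denominator s² + 4.3s + 6.643 gives ω_n = √6.643 = 2.577 and ζ = 4.3/(2ω_n) = 0.8342.
%OS = 100·exp(−πζ/√(1−ζ²)) = 100·exp(−π·0.8342/√0.3042) = 0.864%.

0.864%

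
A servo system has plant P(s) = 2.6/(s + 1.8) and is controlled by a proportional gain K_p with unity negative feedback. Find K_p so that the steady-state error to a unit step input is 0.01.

K_p = 68.5

For a type-0 loop with proportional control, e_ss = 1/(1 + K_p·P(0)).
P(0) = 1.444. Require 1/(1 + K_p·1.444) = 0.01, so 1 + 1.444·K_p = 100.
K_p = (100 − 1)/1.444 = 68.5.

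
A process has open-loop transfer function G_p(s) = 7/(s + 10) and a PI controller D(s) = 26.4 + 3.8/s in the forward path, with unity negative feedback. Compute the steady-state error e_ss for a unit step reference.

0

The open loop D(s)G_p(s) has a pole at the origin (type 1), so the static position error constant is infinite and e_ss = 1/(1+∞) = 0.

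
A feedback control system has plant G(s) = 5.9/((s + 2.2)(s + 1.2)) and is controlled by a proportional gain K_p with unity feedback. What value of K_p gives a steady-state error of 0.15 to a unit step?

The loop is type 0, so e_ss(step) = 1/(1 + K_pos) with K_pos = K_p·G(0).
G(0) = 2.235. Require 1/(1 + K_p·2.235) = 0.15, so 1 + 2.235·K_p = 6.667.
K_p = (6.667 − 1)/2.235 = 2.54.

K_p = 2.54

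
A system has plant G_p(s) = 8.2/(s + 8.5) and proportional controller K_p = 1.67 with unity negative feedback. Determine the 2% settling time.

T_s ≈ 0.18 s

Closed-loop transfer function: T(s) = K_p·G_p(s)/(1 + K_p·G_p(s)) = 13.69/(s + 8.5 + 13.69) = 13.69/(s + 22.19).
Time constant τ = 1/22.19 = 0.04506 s, so the 2% settling time is about 4τ = 0.18 s.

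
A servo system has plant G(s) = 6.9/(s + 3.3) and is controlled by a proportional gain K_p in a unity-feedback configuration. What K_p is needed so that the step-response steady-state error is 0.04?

K_p = 11.5

For a type-0 loop with proportional control, e_ss = 1/(1 + K_p·G(0)).
G(0) = 2.091. Require 1/(1 + K_p·2.091) = 0.04, so 1 + 2.091·K_p = 25.
K_p = (25 − 1)/2.091 = 11.5.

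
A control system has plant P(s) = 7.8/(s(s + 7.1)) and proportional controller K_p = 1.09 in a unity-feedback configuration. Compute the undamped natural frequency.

The closed-loop denominator is s(s+7.1) + 1.09·7.8 = s² + 7.1s + 8.502.
Matching s² + 2ζω_n s + ω_n²: ω_n = √8.502 = 2.916 rad/s and 2ζω_n = 7.1, so ζ = 7.1/(2·2.916) = 1.22.

ω_n = 2.92 rad/s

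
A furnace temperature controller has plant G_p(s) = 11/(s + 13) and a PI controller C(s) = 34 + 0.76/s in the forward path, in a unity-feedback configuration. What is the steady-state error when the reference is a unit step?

0

The open loop C(s)G_p(s) has a pole at the origin (type 1), so the static position error constant is infinite and e_ss = 1/(1+∞) = 0.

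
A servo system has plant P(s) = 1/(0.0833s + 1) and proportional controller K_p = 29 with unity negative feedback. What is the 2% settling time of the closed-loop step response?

T_s ≈ 0.0111 s

Closed loop: T(s) = K_p·P/(1+K_p·P) = 29/(0.0833s + 1 + 29), with pole at s = −(1 + 29)/0.0833 = −360.1.
τ = 1/360.1 = 0.002777 s, so 2% settling time ≈ 4τ = 0.0111 s.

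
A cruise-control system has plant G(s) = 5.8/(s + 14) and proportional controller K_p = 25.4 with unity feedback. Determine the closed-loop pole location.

Closed-loop transfer function: T(s) = K_p·G(s)/(1 + K_p·G(s)) = 147.3/(s + 14 + 147.3) = 147.3/(s + 161.3).
The closed-loop pole is at s = −161.3.

s = -161.3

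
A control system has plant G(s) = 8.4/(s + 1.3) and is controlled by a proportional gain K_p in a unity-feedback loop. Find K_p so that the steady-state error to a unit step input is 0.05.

The loop is type 0, so e_ss(step) = 1/(1 + K_pos) with K_pos = K_p·G(0).
G(0) = 6.462. Require 1/(1 + K_p·6.462) = 0.05, so 1 + 6.462·K_p = 20.
K_p = (20 − 1)/6.462 = 2.94.

K_p = 2.94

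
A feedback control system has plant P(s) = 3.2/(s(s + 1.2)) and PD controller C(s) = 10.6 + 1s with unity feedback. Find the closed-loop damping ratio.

Forward path: (10.6 + 1s)·3.2/(s(s+1.2)). The closed-loop characteristic equation is s² + (1.2 + 3.2·1)s + 3.2·10.6 = 0.
That is s² + 4.4s + 33.92 = 0, so ω_n = 5.824 rad/s and ζ = 4.4/(2·5.824) = 0.3777.

ζ = 0.378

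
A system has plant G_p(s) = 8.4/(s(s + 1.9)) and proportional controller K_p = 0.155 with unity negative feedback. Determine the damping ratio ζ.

The closed-loop denominator is s(s+1.9) + 0.155·8.4 = s² + 1.9s + 1.302.
So ω_n² = 1.302 ⇒ ω_n = 1.141 rad/s, and ζ = 1.9/(2ω_n) = 0.833.

ζ = 0.833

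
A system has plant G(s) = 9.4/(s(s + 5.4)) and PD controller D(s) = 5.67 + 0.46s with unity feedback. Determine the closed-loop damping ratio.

Forward path: (5.67 + 0.46s)·9.4/(s(s+5.4)). The closed-loop characteristic equation is s² + (5.4 + 9.4·0.46)s + 9.4·5.67 = 0.
That is s² + 9.724s + 53.3 = 0, so ω_n = 7.301 rad/s and ζ = 9.724/(2·7.301) = 0.666.

ζ = 0.666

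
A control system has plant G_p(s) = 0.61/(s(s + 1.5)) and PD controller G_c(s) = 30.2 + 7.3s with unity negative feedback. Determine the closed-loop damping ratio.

Forward path: (30.2 + 7.3s)·0.61/(s(s+1.5)). The closed-loop characteristic equation is s² + (1.5 + 0.61·7.3)s + 0.61·30.2 = 0.
That is s² + 5.953s + 18.42 = 0, so ω_n = 4.292 rad/s and ζ = 5.953/(2·4.292) = 0.6935.

ζ = 0.693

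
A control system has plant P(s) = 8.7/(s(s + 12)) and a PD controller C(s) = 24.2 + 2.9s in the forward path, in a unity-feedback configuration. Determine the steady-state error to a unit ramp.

0.057

The loop has one pole at the origin (type 1). Velocity error constant K_v = lim_{s→0} s·C(s)P(s) = 24.2·8.7/12 = 17.54.
Steady-state error to a unit ramp: e_ss = 1/K_v = 0.057.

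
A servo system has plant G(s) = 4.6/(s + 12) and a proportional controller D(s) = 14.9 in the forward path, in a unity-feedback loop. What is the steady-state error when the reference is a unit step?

The loop is type 0. Static position error constant K_pos = D(0)·G(0) = 14.9·0.3833 = 5.712.
Steady-state error to a unit step: e_ss = 1/(1+K_pos) = 1/6.712 = 0.149.

0.149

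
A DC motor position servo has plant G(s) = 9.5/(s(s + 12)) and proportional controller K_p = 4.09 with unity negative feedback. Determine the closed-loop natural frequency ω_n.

The closed-loop denominator is s(s+12) + 4.09·9.5 = s² + 12s + 38.85.
Matching s² + 2ζω_n s + ω_n²: ω_n = √38.85 = 6.233 rad/s and 2ζω_n = 12, so ζ = 12/(2·6.233) = 0.963.

ω_n = 6.23 rad/s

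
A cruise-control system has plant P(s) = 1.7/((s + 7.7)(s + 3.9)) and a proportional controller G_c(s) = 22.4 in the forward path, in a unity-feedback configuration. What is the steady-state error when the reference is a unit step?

The loop is type 0. Static position error constant K_pos = G_c(0)·P(0) = 22.4·0.05661 = 1.268.
Steady-state error to a unit step: e_ss = 1/(1+K_pos) = 1/2.268 = 0.441.

0.441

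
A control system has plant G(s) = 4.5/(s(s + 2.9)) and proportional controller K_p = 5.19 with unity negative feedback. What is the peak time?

T_p = 0.681 s

From 1 + K_pG(s) = 0: s² + 2.9s + 23.36 = 0 ⇒ ω_n = 4.833, ζ = 0.3.
Damped frequency ω_d = ω_n√(1−ζ²) = 4.61 rad/s, so peak time T_p = π/ω_d = 0.681 s.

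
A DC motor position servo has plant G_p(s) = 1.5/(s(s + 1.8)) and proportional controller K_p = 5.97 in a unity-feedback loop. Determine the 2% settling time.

From 1 + K_pG_p(s) = 0: s² + 1.8s + 8.955 = 0 ⇒ ω_n = 2.992, ζ = 0.3008.
2% settling time T_s ≈ 4/(ζω_n) = 4/0.9 = 4.44 s.

T_s ≈ 4.44 s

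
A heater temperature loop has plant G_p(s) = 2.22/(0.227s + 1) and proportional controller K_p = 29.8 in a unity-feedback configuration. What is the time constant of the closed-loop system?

Closed loop: T(s) = K_p·G_p/(1+K_p·G_p) = 66.16/(0.227s + 1 + 66.16), with pole at s = −(1 + 66.16)/0.227 = −295.8.
Closed-loop time constant τ = 1/295.8 = 0.00338 s.

τ = 0.00338 s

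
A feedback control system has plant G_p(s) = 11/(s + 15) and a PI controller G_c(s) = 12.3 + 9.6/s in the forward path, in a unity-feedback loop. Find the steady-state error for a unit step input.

0

The open loop G_c(s)G_p(s) has a pole at the origin (type 1), so the static position error constant is infinite and e_ss = 1/(1+∞) = 0.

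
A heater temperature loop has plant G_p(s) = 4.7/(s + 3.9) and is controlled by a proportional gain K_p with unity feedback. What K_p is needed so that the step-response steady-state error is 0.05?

For a type-0 loop with proportional control, e_ss = 1/(1 + K_p·G_p(0)).
G_p(0) = 1.205. Require 1/(1 + K_p·1.205) = 0.05, so 1 + 1.205·K_p = 20.
K_p = (20 − 1)/1.205 = 15.8.

K_p = 15.8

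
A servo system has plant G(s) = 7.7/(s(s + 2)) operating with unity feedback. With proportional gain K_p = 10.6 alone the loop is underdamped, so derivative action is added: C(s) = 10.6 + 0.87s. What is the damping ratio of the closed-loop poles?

Forward path: (10.6 + 0.87s)·7.7/(s(s+2)). The closed-loop characteristic equation is s² + (2 + 7.7·0.87)s + 7.7·10.6 = 0.
That is s² + 8.699s + 81.62 = 0, so ω_n = 9.034 rad/s and ζ = 8.699/(2·9.034) = 0.4814.

ζ = 0.481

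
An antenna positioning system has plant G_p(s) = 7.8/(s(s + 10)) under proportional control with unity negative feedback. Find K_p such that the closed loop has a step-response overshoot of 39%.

K_p = 38.9

From %OS = 100·exp(−πζ/√(1−ζ²)) = 39%, ζ = −ln(0.39)/√(π²+ln²(0.39)) = 0.2871.
Characteristic equation s² + 10s + 7.8K_p = 0 gives ζ = 10/(2√(7.8K_p)).
Setting ζ = 0.2871: √(7.8K_p) = 10/(2·0.2871) = 17.42, so K_p = 303.3/7.8 = 38.9.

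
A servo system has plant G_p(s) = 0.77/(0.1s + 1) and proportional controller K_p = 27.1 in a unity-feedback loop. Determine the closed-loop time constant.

τ = 0.00457 s

Closed loop: T(s) = K_p·G_p/(1+K_p·G_p) = 20.87/(0.1s + 1 + 20.87), with pole at s = −(1 + 20.87)/0.1 = −218.7.
Closed-loop time constant τ = 1/218.7 = 0.00457 s.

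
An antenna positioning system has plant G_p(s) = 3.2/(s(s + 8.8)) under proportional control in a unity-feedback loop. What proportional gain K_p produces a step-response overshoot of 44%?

From %OS = 100·exp(−πζ/√(1−ζ²)) = 44%, ζ = −ln(0.44)/√(π²+ln²(0.44)) = 0.2528.
Characteristic equation s² + 8.8s + 3.2K_p = 0 gives ζ = 8.8/(2√(3.2K_p)).
Setting ζ = 0.2528: √(3.2K_p) = 8.8/(2·0.2528) = 17.4, so K_p = 302.9/3.2 = 94.6.

K_p = 94.6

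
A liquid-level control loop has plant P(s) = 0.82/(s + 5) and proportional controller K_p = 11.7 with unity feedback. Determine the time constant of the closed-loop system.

τ = 0.0685 s

Closed-loop transfer function: T(s) = K_p·P(s)/(1 + K_p·P(s)) = 9.594/(s + 5 + 9.594) = 9.594/(s + 14.59).
Time constant τ = 1/14.59 = 0.0685 s.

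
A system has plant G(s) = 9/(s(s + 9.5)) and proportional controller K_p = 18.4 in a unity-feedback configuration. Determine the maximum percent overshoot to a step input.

The closed-loop denominator s² + 9.5s + 165.6 gives ω_n = √165.6 = 12.87 and ζ = 9.5/(2ω_n) = 0.3691.
%OS = 100·exp(−πζ/√(1−ζ²)) = 100·exp(−π·0.3691/√0.8638) = 28.7%.

28.7%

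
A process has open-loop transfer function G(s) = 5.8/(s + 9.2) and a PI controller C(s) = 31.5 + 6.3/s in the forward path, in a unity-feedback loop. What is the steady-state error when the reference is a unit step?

0

The open loop C(s)G(s) has a pole at the origin (type 1), so the static position error constant is infinite and e_ss = 1/(1+∞) = 0.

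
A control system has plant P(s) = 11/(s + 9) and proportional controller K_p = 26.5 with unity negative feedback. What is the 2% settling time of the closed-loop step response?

T_s ≈ 0.0133 s

Closed-loop transfer function: T(s) = K_p·P(s)/(1 + K_p·P(s)) = 291.5/(s + 9 + 291.5) = 291.5/(s + 300.5).
Time constant τ = 1/300.5 = 0.003328 s, so the 2% settling time is about 4τ = 0.0133 s.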